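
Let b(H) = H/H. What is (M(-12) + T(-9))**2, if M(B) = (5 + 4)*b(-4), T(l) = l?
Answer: 0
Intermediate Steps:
b(H) = 1
M(B) = 9 (M(B) = (5 + 4)*1 = 9*1 = 9)
(M(-12) + T(-9))**2 = (9 - 9)**2 = 0**2 = 0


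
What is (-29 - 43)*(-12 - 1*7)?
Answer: 1368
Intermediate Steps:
(-29 - 43)*(-12 - 1*7) = -72*(-12 - 7) = -72*(-19) = 1368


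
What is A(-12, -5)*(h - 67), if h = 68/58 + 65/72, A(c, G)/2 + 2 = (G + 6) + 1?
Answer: 0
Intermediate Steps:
A(c, G) = 10 + 2*G (A(c, G) = -4 + 2*((G + 6) + 1) = -4 + 2*((6 + G) + 1) = -4 + 2*(7 + G) = -4 + (14 + 2*G) = 10 + 2*G)
h = 4333/2088 (h = 68*(1/58) + 65*(1/72) = 34/29 + 65/72 = 4333/2088 ≈ 2.0752)
A(-12, -5)*(h - 67) = (10 + 2*(-5))*(4333/2088 - 67) = (10 - 10)*(-135563/2088) = 0*(-135563/2088) = 0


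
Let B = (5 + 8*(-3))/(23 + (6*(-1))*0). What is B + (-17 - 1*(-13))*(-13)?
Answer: 1177/23 ≈ 51.174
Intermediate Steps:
B = -19/23 (B = (5 - 24)/(23 - 6*0) = -19/(23 + 0) = -19/23 ≈ -0.82609)
B + (-17 - 1*(-13))*(-13) = -19/23 + (-17 - 1*(-13))*(-13) = -19/23 + (-17 + 13)*(-13) = -19/23 - 4*(-13) = -19/23 + 52 = 1177/23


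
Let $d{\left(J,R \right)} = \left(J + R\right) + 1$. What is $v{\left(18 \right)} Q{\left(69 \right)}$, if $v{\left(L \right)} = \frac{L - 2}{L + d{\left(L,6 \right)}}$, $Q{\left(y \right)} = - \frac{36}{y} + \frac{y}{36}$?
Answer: $\frac{1540}{2967} \approx 0.51904$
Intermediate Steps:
$Q{\left(y \right)} = - \frac{36}{y} + \frac{y}{36}$ ($Q{\left(y \right)} = - \frac{36}{y} + y \frac{1}{36} = - \frac{36}{y} + \frac{y}{36}$)
$d{\left(J,R \right)} = 1 + J + R$
$v{\left(L \right)} = \frac{-2 + L}{7 + 2 L}$ ($v{\left(L \right)} = \frac{L - 2}{L + \left(1 + L + 6\right)} = \frac{-2 + L}{L + \left(7 + L\right)} = \frac{-2 + L}{7 + 2 L}$)
$v{\left(18 \right)} Q{\left(69 \right)} = \frac{-2 + 18}{7 + 2 \cdot 18} \left(- \frac{36}{69} + \frac{1}{36} \cdot 69\right) = \frac{1}{7 + 36} \cdot 16 \left(\left(-36\right) \frac{1}{69} + \frac{23}{12}\right) = \frac{1}{43} \cdot 16 \left(- \frac{12}{23} + \frac{23}{12}\right) = \frac{1}{43} \cdot 16 \cdot \frac{385}{276} = \frac{16}{43} \cdot \frac{385}{276} = \frac{1540}{2967}$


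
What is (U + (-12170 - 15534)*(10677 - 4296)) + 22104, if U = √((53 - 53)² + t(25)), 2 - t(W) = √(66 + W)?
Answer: -176757120 + √(2 - √91) ≈ -1.7676e+8 + 2.7458*I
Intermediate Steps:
t(W) = 2 - √(66 + W)
U = √(2 - √91) (U = √((53 - 53)² + (2 - √(66 + 25))) = √(0² + (2 - √91)) = √(0 + (2 - √91)) = √(2 - √91) ≈ 2.7458*I)
(U + (-12170 - 15534)*(10677 - 4296)) + 22104 = (√(2 - √91) + (-12170 - 15534)*(10677 - 4296)) + 22104 = (√(2 - √91) - 27704*6381) + 22104 = (√(2 - √91) - 176779224) + 22104 = (-176779224 + √(2 - √91)) + 22104 = -176757120 + √(2 - √91)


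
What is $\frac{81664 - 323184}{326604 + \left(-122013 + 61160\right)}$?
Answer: $- \frac{241520}{265751} \approx -0.90882$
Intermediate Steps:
$\frac{81664 - 323184}{326604 + \left(-122013 + 61160\right)} = - \frac{241520}{326604 - 60853} = - \frac{241520}{265751}$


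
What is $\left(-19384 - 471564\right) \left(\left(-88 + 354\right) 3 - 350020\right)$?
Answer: $171449842456$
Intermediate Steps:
$\left(-19384 - 471564\right) \left(\left(-88 + 354\right) 3 - 350020\right) = - 490948 \left(266 \cdot 3 - 350020\right) = - 490948 \left(798 - 350020\right) = \left(-490948\right) \left(-349222\right) = 171449842456$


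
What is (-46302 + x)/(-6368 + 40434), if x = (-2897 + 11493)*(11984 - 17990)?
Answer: -25836939/17033 ≈ -1516.9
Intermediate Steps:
x = -51627576 (x = 8596*(-6006) = -51627576)
(-46302 + x)/(-6368 + 40434) = (-46302 - 51627576)/(-6368 + 40434) = -51673878/34066 = -51673878*1/34066 = -25836939/17033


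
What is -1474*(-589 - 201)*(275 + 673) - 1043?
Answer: 1103907037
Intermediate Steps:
-1474*(-589 - 201)*(275 + 673) - 1043 = -(-1164460)*948 - 1043 = -1474*(-748920) - 1043 = 1103908080 - 1043 = 1103907037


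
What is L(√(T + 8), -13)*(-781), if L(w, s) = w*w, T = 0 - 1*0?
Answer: -6248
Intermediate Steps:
T = 0 (T = 0 + 0 = 0)
L(w, s) = w²
L(√(T + 8), -13)*(-781) = (√(0 + 8))²*(-781) = (√8)²*(-781) = (2*√2)²*(-781) = 8*(-781) = -6248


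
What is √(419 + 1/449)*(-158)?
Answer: -316*√21117817/449 ≈ -3234.2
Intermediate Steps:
√(419 + 1/449)*(-158) = √(188132/449)*(-158) = (2*√21117817/449)*(-158) = -316*√21117817/449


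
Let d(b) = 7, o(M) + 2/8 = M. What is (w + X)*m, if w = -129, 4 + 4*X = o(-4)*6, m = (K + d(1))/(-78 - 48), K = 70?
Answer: 12001/144 ≈ 83.340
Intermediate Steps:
o(M) = -1/4 + M
m = -11/18 (m = (70 + 7)/(-78 - 48) = 77/(-126) = 77*(-1/126) = -11/18 ≈ -0.61111)
X = -59/8 (X = -1 + ((-1/4 - 4)*6)/4 = -1 + (-17/4*6)/4 = -1 + (1/4)*(-51/2) = -1 - 51/8 = -59/8 ≈ -7.3750)
(w + X)*m = (-129 - 59/8)*(-11/18) = -1091/8*(-11/18) = 12001/144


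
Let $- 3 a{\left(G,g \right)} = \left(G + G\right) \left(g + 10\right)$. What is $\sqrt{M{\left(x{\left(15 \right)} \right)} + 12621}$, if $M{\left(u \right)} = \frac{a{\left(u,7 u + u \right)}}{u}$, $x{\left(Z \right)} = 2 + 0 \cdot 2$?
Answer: $\frac{\sqrt{113433}}{3} \approx 112.27$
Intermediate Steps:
$x{\left(Z \right)} = 2$ ($x{\left(Z \right)} = 2 + 0 = 2$)
$a{\left(G,g \right)} = - \frac{2 G \left(10 + g\right)}{3}$ ($a{\left(G,g \right)} = - \frac{\left(G + G\right) \left(g + 10\right)}{3} = - \frac{2 G \left(10 + g\right)}{3}$)
$M{\left(u \right)} = - \frac{20}{3} - \frac{16 u}{3}$ ($M{\left(u \right)} = \frac{\left(- \frac{2}{3}\right) u \left(10 + \left(7 u + u\right)\right)}{u} = \frac{\left(- \frac{2}{3}\right) u \left(10 + 8 u\right)}{u} = - \frac{20}{3} - \frac{16 u}{3}$)
$\sqrt{M{\left(x{\left(15 \right)} \right)} + 12621} = \sqrt{\left(- \frac{20}{3} - \frac{32}{3}\right) + 12621} = \sqrt{- \frac{52}{3} + 12621} = \sqrt{\frac{37811}{3}} = \frac{\sqrt{113433}}{3}$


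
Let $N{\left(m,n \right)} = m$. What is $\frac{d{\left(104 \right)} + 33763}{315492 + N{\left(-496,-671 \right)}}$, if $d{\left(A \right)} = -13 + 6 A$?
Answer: $\frac{17187}{157498} \approx 0.10913$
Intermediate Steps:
$\frac{d{\left(104 \right)} + 33763}{315492 + N{\left(-496,-671 \right)}} = \frac{\left(-13 + 6 \cdot 104\right) + 33763}{315492 - 496} = \frac{\left(-13 + 624\right) + 33763}{314996} = \left(611 + 33763\right) \frac{1}{314996} = 34374 \cdot \frac{1}{314996} = \frac{17187}{157498}$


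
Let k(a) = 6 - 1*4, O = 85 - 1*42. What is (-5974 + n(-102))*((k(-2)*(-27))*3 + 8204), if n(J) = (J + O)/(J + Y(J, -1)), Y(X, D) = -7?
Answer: -5236202494/109 ≈ -4.8039e+7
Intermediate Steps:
O = 43 (O = 85 - 42 = 43)
k(a) = 2 (k(a) = 6 - 4 = 2)
n(J) = (43 + J)/(-7 + J) (n(J) = (J + 43)/(J - 7) = (43 + J)/(-7 + J))
(-5974 + n(-102))*((k(-2)*(-27))*3 + 8204) = (-5974 + (43 - 102)/(-7 - 102))*((2*(-27))*3 + 8204) = (-5974 - 59/(-109))*(-54*3 + 8204) = (-5974 - 1/109*(-59))*(-162 + 8204) = (-5974 + 59/109)*8042 = -651107/109*8042 = -5236202494/109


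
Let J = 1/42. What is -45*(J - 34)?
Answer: 21405/14 ≈ 1528.9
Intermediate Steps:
J = 1/42 ≈ 0.023810
-45*(J - 34) = -45*(1/42 - 34) = -45*(-1427/42) = 21405/14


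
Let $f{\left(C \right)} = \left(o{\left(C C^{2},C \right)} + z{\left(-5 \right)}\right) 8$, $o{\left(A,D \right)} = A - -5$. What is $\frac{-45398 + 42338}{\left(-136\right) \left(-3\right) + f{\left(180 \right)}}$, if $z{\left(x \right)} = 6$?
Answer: $- \frac{765}{11664124} \approx -6.5586 \cdot 10^{-5}$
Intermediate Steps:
$o{\left(A,D \right)} = 5 + A$ ($o{\left(A,D \right)} = A + 5 = 5 + A$)
$f{\left(C \right)} = 88 + 8 C^{3}$ ($f{\left(C \right)} = \left(\left(5 + C C^{2}\right) + 6\right) 8 = \left(\left(5 + C^{3}\right) + 6\right) 8 = \left(11 + C^{3}\right) 8 = 88 + 8 C^{3}$)
$\frac{-45398 + 42338}{\left(-136\right) \left(-3\right) + f{\left(180 \right)}} = \frac{-45398 + 42338}{\left(-136\right) \left(-3\right) + \left(88 + 8 \cdot 180^{3}\right)} = - \frac{3060}{408 + \left(88 + 8 \cdot 5832000\right)} = - \frac{3060}{408 + \left(88 + 46656000\right)} = - \frac{3060}{408 + 46656088} = - \frac{3060}{46656496} = \left(-3060\right) \frac{1}{46656496} = - \frac{765}{11664124}$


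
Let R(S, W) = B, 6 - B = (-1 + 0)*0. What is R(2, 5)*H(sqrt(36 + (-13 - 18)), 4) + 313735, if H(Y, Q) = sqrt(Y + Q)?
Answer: 313735 + 6*sqrt(4 + sqrt(5)) ≈ 3.1375e+5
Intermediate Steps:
B = 6 (B = 6 - (-1 + 0)*0 = 6 - (-1)*0 = 6 - 1*0 = 6 + 0 = 6)
R(S, W) = 6
H(Y, Q) = sqrt(Q + Y)
R(2, 5)*H(sqrt(36 + (-13 - 18)), 4) + 313735 = 6*sqrt(4 + sqrt(36 + (-13 - 18))) + 313735 = 6*sqrt(4 + sqrt(36 - 31)) + 313735 = 6*sqrt(4 + sqrt(5)) + 313735 = 313735 + 6*sqrt(4 + sqrt(5))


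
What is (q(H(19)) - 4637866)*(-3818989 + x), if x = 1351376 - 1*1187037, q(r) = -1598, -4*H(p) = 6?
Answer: 16955617107600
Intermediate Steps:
H(p) = -3/2 (H(p) = -1/4*6 = -3/2)
x = 164339 (x = 1351376 - 1187037 = 164339)
(q(H(19)) - 4637866)*(-3818989 + x) = (-1598 - 4637866)*(-3818989 + 164339) = -4639464*(-3654650) = 16955617107600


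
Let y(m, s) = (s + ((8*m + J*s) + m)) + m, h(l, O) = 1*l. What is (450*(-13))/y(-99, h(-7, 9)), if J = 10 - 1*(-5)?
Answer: 2925/551 ≈ 5.3085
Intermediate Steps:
J = 15 (J = 10 + 5 = 15)
h(l, O) = l
y(m, s) = 10*m + 16*s (y(m, s) = (s + ((8*m + 15*s) + m)) + m = (s + (9*m + 15*s)) + m = (9*m + 16*s) + m = 10*m + 16*s)
(450*(-13))/y(-99, h(-7, 9)) = (450*(-13))/(10*(-99) + 16*(-7)) = -5850/(-990 - 112) = -5850/(-1102) = -5850*(-1/1102) = 2925/551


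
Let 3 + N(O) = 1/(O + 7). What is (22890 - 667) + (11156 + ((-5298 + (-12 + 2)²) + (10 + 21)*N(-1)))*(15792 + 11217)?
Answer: 317139109/2 ≈ 1.5857e+8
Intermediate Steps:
N(O) = -3 + 1/(7 + O) (N(O) = -3 + 1/(O + 7) = -3 + 1/(7 + O))
(22890 - 667) + (11156 + ((-5298 + (-12 + 2)²) + (10 + 21)*N(-1)))*(15792 + 11217) = (22890 - 667) + (11156 + ((-5298 + (-12 + 2)²) + (10 + 21)*((-20 - 3*(-1))/(7 - 1))))*(15792 + 11217) = 22223 + (11156 + ((-5298 + (-10)²) + 31*((-20 + 3)/6)))*27009 = 22223 + (11156 + ((-5298 + 100) + 31*((⅙)*(-17))))*27009 = 22223 + (11156 + (-5198 + 31*(-17/6)))*27009 = 22223 + (11156 + (-5198 - 527/6))*27009 = 22223 + (11156 - 31715/6)*27009 = 22223 + (35221/6)*27009 = 22223 + 317094663/2 = 317139109/2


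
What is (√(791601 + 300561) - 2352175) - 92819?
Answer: -2444994 + √1092162 ≈ -2.4439e+6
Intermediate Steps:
(√(791601 + 300561) - 2352175) - 92819 = (√1092162 - 2352175) - 92819 = (-2352175 + √1092162) - 92819 = -2444994 + √1092162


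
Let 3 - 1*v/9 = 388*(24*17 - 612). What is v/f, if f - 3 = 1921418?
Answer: 712395/1921421 ≈ 0.37076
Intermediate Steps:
f = 1921421 (f = 3 + 1921418 = 1921421)
v = 712395 (v = 27 - 3492*(24*17 - 612) = 27 - 3492*(408 - 612) = 27 - 3492*(-204) = 27 - 9*(-79152) = 27 + 712368 = 712395)
v/f = 712395/1921421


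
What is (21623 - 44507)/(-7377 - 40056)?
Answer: 7628/15811 ≈ 0.48245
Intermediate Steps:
(21623 - 44507)/(-7377 - 40056) = -22884/(-47433) = -22884*(-1/47433) = 7628/15811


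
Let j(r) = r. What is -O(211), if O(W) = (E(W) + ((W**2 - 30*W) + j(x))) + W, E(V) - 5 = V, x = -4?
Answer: -38614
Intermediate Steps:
E(V) = 5 + V
O(W) = 1 + W**2 - 28*W (O(W) = ((5 + W) + ((W**2 - 30*W) - 4)) + W = ((5 + W) + (-4 + W**2 - 30*W)) + W = (1 + W**2 - 29*W) + W = 1 + W**2 - 28*W)
-O(211) = -(1 + 211**2 - 28*211) = -(1 + 44521 - 5908) = -1*38614 = -38614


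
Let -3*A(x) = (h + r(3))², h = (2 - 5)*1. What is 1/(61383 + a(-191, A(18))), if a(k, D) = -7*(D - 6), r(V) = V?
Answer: 1/61425 ≈ 1.6280e-5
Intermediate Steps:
h = -3 (h = -3*1 = -3)
A(x) = 0 (A(x) = -(-3 + 3)²/3 = -⅓*0² = -⅓*0 = 0)
a(k, D) = 42 - 7*D (a(k, D) = -7*(-6 + D) = 42 - 7*D)
1/(61383 + a(-191, A(18))) = 1/(61383 + (42 - 7*0)) = 1/(61383 + (42 + 0)) = 1/(61383 + 42) = 1/61425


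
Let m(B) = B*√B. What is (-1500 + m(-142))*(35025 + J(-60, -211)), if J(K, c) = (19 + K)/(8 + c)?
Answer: -10665174000/203 - 1009636472*I*√142/203 ≈ -5.2538e+7 - 5.9267e+7*I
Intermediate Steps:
J(K, c) = (19 + K)/(8 + c)
m(B) = B^(3/2)
(-1500 + m(-142))*(35025 + J(-60, -211)) = (-1500 + (-142)^(3/2))*(35025 + (19 - 60)/(8 - 211)) = (-1500 - 142*I*√142)*(35025 - 41/(-203)) = (-1500 - 142*I*√142)*(35025 - 1/203*(-41)) = (-1500 - 142*I*√142)*(35025 + 41/203) = (-1500 - 142*I*√142)*(7110116/203) = -10665174000/203 - 1009636472*I*√142/203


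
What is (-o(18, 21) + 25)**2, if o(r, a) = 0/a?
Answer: 625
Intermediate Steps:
o(r, a) = 0
(-o(18, 21) + 25)**2 = (-1*0 + 25)**2 = (0 + 25)**2 = 25**2 = 625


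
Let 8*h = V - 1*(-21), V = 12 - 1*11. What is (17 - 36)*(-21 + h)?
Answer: 1387/4 ≈ 346.75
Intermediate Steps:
V = 1 (V = 12 - 11 = 1)
h = 11/4 (h = (1 - 1*(-21))/8 = (1 + 21)/8 = (⅛)*22 = 11/4 ≈ 2.7500)
(17 - 36)*(-21 + h) = (17 - 36)*(-21 + 11/4) = -19*(-73/4) = 1387/4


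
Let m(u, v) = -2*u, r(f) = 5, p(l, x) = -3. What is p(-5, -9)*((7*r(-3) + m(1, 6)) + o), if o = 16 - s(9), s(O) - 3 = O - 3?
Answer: -120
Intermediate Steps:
s(O) = O (s(O) = 3 + (O - 3) = 3 + (-3 + O) = O)
o = 7 (o = 16 - 1*9 = 16 - 9 = 7)
p(-5, -9)*((7*r(-3) + m(1, 6)) + o) = -3*((7*5 - 2*1) + 7) = -3*((35 - 2) + 7) = -3*(33 + 7) = -3*40 = -120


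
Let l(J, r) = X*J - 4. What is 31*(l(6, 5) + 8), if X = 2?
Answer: 496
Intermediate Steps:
l(J, r) = -4 + 2*J (l(J, r) = 2*J - 4 = -4 + 2*J)
31*(l(6, 5) + 8) = 31*((-4 + 2*6) + 8) = 31*((-4 + 12) + 8) = 31*(8 + 8) = 31*16 = 496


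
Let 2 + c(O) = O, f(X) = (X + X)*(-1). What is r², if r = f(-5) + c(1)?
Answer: 81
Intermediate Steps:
f(X) = -2*X (f(X) = (2*X)*(-1) = -2*X)
c(O) = -2 + O
r = 9 (r = -2*(-5) + (-2 + 1) = 10 - 1 = 9)
r² = 9² = 81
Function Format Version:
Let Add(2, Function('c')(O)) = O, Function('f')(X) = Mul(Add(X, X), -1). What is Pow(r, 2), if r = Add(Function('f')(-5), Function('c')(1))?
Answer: 81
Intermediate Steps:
Function('f')(X) = Mul(-2, X) (Function('f')(X) = Mul(Mul(2, X), -1) = Mul(-2, X))
Function('c')(O) = Add(-2, O)
r = 9 (r = Add(Mul(-2, -5), Add(-2, 1)) = Add(10, -1) = 9)
Pow(r, 2) = Pow(9, 2) = 81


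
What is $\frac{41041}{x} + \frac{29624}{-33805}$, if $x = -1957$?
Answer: $- \frac{1445365173}{66156385} \approx -21.848$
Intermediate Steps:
$\frac{41041}{x} + \frac{29624}{-33805} = \frac{41041}{-1957} + \frac{29624}{-33805} = 41041 \left(- \frac{1}{1957}\right) + 29624 \left(- \frac{1}{33805}\right) = - \frac{41041}{1957} - \frac{29624}{33805} = - \frac{1445365173}{66156385}$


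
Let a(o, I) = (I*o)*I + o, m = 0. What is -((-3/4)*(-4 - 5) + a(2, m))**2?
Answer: -1225/16 ≈ -76.563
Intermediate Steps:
a(o, I) = o + o*I**2 (a(o, I) = o*I**2 + o = o + o*I**2)
-((-3/4)*(-4 - 5) + a(2, m))**2 = -((-3/4)*(-4 - 5) + 2*(1 + 0**2))**2 = -(-3*1/4*(-9) + 2*(1 + 0))**2 = -(-3/4*(-9) + 2*1)**2 = -(27/4 + 2)**2 = -(35/4)**2 = -1*1225/16 = -1225/16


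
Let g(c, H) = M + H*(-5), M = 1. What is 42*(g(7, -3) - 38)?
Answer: -924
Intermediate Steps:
g(c, H) = 1 - 5*H (g(c, H) = 1 + H*(-5) = 1 - 5*H)
42*(g(7, -3) - 38) = 42*((1 - 5*(-3)) - 38) = 42*((1 + 15) - 38) = 42*(16 - 38) = 42*(-22) = -924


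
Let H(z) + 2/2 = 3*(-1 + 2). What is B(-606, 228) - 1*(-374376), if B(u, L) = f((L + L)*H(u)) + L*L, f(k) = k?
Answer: 427272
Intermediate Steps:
H(z) = 2 (H(z) = -1 + 3*(-1 + 2) = -1 + 3*1 = -1 + 3 = 2)
B(u, L) = L² + 4*L (B(u, L) = (L + L)*2 + L*L = (2*L)*2 + L² = 4*L + L² = L² + 4*L)
B(-606, 228) - 1*(-374376) = 228*(4 + 228) - 1*(-374376) = 228*232 + 374376 = 52896 + 374376 = 427272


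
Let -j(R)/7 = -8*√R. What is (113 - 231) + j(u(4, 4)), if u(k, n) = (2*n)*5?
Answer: -118 + 112*√10 ≈ 236.18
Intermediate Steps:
u(k, n) = 10*n
j(R) = 56*√R (j(R) = -(-56)*√R = 56*√R)
(113 - 231) + j(u(4, 4)) = (113 - 231) + 56*√(10*4) = -118 + 56*√40 = -118 + 56*(2*√10) = -118 + 112*√10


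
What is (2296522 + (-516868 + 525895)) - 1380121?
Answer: 925428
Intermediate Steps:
(2296522 + (-516868 + 525895)) - 1380121 = (2296522 + 9027) - 1380121 = 2305549 - 1380121 = 925428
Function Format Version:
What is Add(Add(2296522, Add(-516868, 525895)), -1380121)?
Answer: 925428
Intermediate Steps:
Add(Add(2296522, Add(-516868, 525895)), -1380121) = Add(Add(2296522, 9027), -1380121) = Add(2305549, -1380121) = 925428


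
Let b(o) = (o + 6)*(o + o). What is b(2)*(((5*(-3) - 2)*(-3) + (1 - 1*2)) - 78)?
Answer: -896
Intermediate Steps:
b(o) = 2*o*(6 + o) (b(o) = (6 + o)*(2*o) = 2*o*(6 + o))
b(2)*(((5*(-3) - 2)*(-3) + (1 - 1*2)) - 78) = (2*2*(6 + 2))*(((5*(-3) - 2)*(-3) + (1 - 1*2)) - 78) = (2*2*8)*(((-15 - 2)*(-3) + (1 - 2)) - 78) = 32*((-17*(-3) - 1) - 78) = 32*((51 - 1) - 78) = 32*(50 - 78) = 32*(-28) = -896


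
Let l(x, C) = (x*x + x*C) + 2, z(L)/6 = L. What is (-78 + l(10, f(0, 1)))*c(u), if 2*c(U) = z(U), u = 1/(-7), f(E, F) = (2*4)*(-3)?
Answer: 648/7 ≈ 92.571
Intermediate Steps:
z(L) = 6*L
f(E, F) = -24 (f(E, F) = 8*(-3) = -24)
u = -⅐ ≈ -0.14286
c(U) = 3*U (c(U) = (6*U)/2 = 3*U)
l(x, C) = 2 + x² + C*x (l(x, C) = (x² + C*x) + 2 = 2 + x² + C*x)
(-78 + l(10, f(0, 1)))*c(u) = (-78 + (2 + 10² - 24*10))*(3*(-⅐)) = (-78 + (2 + 100 - 240))*(-3/7) = (-78 - 138)*(-3/7) = -216*(-3/7) = 648/7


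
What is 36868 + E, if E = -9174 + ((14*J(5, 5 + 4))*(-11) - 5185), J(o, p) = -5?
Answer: 23279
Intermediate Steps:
E = -13589 (E = -9174 + ((14*(-5))*(-11) - 5185) = -9174 + (-70*(-11) - 5185) = -9174 + (770 - 5185) = -9174 - 4415 = -13589)
36868 + E = 36868 - 13589 = 23279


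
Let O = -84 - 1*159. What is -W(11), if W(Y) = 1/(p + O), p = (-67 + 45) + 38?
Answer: 1/227 ≈ 0.0044053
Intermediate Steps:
O = -243 (O = -84 - 159 = -243)
p = 16 (p = -22 + 38 = 16)
W(Y) = -1/227 (W(Y) = 1/(16 - 243) = 1/(-227) = -1/227)
-W(11) = -1*(-1/227) = 1/227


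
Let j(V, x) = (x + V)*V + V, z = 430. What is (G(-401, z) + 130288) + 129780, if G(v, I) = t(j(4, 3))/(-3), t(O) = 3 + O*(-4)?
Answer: 780329/3 ≈ 2.6011e+5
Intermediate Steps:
j(V, x) = V + V*(V + x) (j(V, x) = (V + x)*V + V = V*(V + x) + V = V + V*(V + x))
t(O) = 3 - 4*O
G(v, I) = 125/3 (G(v, I) = (3 - 16*(1 + 4 + 3))/(-3) = (3 - 16*8)*(-⅓) = (3 - 4*32)*(-⅓) = (3 - 128)*(-⅓) = -125*(-⅓) = 125/3)
(G(-401, z) + 130288) + 129780 = (125/3 + 130288) + 129780 = 390989/3 + 129780 = 780329/3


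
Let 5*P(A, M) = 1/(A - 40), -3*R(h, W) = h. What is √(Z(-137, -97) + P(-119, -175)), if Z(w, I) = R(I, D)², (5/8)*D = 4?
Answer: √660746230/795 ≈ 32.333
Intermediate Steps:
D = 32/5 (D = (8/5)*4 = 32/5 ≈ 6.4000)
R(h, W) = -h/3
Z(w, I) = I²/9 (Z(w, I) = (-I/3)² = I²/9)
P(A, M) = 1/(5*(-40 + A)) (P(A, M) = 1/(5*(A - 40)) = 1/(5*(-40 + A)))
√(Z(-137, -97) + P(-119, -175)) = √((⅑)*(-97)² + 1/(5*(-40 - 119))) = √((⅑)*9409 + (⅕)/(-159)) = √(9409/9 + (⅕)*(-1/159)) = √(9409/9 - 1/795) = √(2493382/2385) = √660746230/795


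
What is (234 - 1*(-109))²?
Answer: 117649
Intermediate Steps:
(234 - 1*(-109))² = (234 + 109)² = 343² = 117649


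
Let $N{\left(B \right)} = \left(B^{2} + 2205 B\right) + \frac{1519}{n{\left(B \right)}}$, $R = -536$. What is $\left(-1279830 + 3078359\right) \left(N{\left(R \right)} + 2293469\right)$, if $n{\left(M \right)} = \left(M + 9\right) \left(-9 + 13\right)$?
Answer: $\frac{171083508203299}{68} \approx 2.5159 \cdot 10^{12}$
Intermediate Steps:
$n{\left(M \right)} = 36 + 4 M$ ($n{\left(M \right)} = \left(9 + M\right) 4 = 36 + 4 M$)
$N{\left(B \right)} = B^{2} + \frac{1519}{36 + 4 B} + 2205 B$ ($N{\left(B \right)} = \left(B^{2} + 2205 B\right) + \frac{1519}{36 + 4 B} = B^{2} + \frac{1519}{36 + 4 B} + 2205 B$)
$\left(-1279830 + 3078359\right) \left(N{\left(R \right)} + 2293469\right) = \left(-1279830 + 3078359\right) \left(\frac{\frac{1519}{4} - 536 \left(9 - 536\right) \left(2205 - 536\right)}{9 - 536} + 2293469\right) = 1798529 \left(\frac{\frac{1519}{4} - \left(-282472\right) 1669}{-527} + 2293469\right) = 1798529 \left(- \frac{\frac{1519}{4} + 471445768}{527} + 2293469\right) = 1798529 \left(\left(- \frac{1}{527}\right) \frac{1885784591}{4} + 2293469\right) = 1798529 \left(- \frac{60831761}{68} + 2293469\right) = 1798529 \cdot \frac{95124131}{68} = \frac{171083508203299}{68}$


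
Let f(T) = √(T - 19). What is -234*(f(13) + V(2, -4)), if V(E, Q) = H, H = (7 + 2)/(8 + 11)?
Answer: -2106/19 - 234*I*√6 ≈ -110.84 - 573.18*I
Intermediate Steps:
H = 9/19 ≈ 0.47368
V(E, Q) = 9/19
f(T) = √(-19 + T)
-234*(f(13) + V(2, -4)) = -234*(√(-19 + 13) + 9/19) = -234*(√(-6) + 9/19) = -234*(I*√6 + 9/19) = -234*(9/19 + I*√6) = -2106/19 - 234*I*√6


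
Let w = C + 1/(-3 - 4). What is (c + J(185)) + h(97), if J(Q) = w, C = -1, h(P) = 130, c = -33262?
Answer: -231932/7 ≈ -33133.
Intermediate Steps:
w = -8/7 (w = -1 + 1/(-3 - 4) = -1 + 1/(-7) = -1 - 1/7*1 = -1 - 1/7 = -8/7 ≈ -1.1429)
J(Q) = -8/7
(c + J(185)) + h(97) = (-33262 - 8/7) + 130 = -232842/7 + 130 = -231932/7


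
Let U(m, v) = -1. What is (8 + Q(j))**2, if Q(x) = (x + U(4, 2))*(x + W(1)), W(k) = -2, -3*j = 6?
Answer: 400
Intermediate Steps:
j = -2 (j = -1/3*6 = -2)
Q(x) = (-1 + x)*(-2 + x) (Q(x) = (x - 1)*(x - 2) = (-1 + x)*(-2 + x))
(8 + Q(j))**2 = (8 + (2 + (-2)**2 - 3*(-2)))**2 = (8 + (2 + 4 + 6))**2 = (8 + 12)**2 = 20**2 = 400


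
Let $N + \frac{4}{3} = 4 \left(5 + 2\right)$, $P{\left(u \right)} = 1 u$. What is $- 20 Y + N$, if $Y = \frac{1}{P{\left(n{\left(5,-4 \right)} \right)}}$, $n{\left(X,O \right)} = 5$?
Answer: $\frac{68}{3} \approx 22.667$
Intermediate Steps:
$P{\left(u \right)} = u$
$Y = \frac{1}{5} \approx 0.2$
$N = \frac{80}{3}$ ($N = - \frac{4}{3} + 4 \left(5 + 2\right) = - \frac{4}{3} + 4 \cdot 7 = - \frac{4}{3} + 28 = \frac{80}{3} \approx 26.667$)
$- 20 Y + N = \left(-20\right) \frac{1}{5} + \frac{80}{3} = -4 + \frac{80}{3} = \frac{68}{3}$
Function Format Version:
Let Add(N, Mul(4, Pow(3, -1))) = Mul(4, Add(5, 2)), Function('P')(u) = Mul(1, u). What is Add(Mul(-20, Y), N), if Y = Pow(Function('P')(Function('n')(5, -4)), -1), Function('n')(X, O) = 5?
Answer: Rational(68, 3) ≈ 22.667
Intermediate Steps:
Function('P')(u) = u
Y = Rational(1, 5) (Y = Pow(5, -1) = Rational(1, 5) ≈ 0.20000)
N = Rational(80, 3) (N = Add(Rational(-4, 3), Mul(4, Add(5, 2))) = Add(Rational(-4, 3), Mul(4, 7)) = Add(Rational(-4, 3), 28) = Rational(80, 3) ≈ 26.667)
Add(Mul(-20, Y), N) = Add(Mul(-20, Rational(1, 5)), Rational(80, 3)) = Add(-4, Rational(80, 3)) = Rational(68, 3)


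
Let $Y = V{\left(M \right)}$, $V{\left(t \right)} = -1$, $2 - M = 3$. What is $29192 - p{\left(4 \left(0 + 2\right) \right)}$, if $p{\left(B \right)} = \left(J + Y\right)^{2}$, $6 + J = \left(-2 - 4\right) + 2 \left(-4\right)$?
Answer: $28751$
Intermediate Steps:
$M = -1$ ($M = 2 - 3 = -1$)
$Y = -1$
$J = -20$ ($J = -6 + \left(\left(-2 - 4\right) + 2 \left(-4\right)\right) = -6 - 14 = -20$)
$p{\left(B \right)} = 441$ ($p{\left(B \right)} = \left(-20 - 1\right)^{2} = \left(-21\right)^{2} = 441$)
$29192 - p{\left(4 \left(0 + 2\right) \right)} = 29192 - 441 = 28751$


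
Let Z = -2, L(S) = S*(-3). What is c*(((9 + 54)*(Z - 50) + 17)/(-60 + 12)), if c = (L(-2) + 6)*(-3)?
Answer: -9777/4 ≈ -2444.3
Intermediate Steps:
L(S) = -3*S
c = -36 (c = (-3*(-2) + 6)*(-3) = (6 + 6)*(-3) = 12*(-3) = -36)
c*(((9 + 54)*(Z - 50) + 17)/(-60 + 12)) = -36*((9 + 54)*(-2 - 50) + 17)/(-60 + 12) = -36*(63*(-52) + 17)/(-48) = -36*(-3276 + 17)*(-1)/48 = -(-117324)*(-1)/48 = -36*3259/48 = -9777/4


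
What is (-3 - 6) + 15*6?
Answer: 81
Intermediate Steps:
(-3 - 6) + 15*6 = -9 + 90 = 81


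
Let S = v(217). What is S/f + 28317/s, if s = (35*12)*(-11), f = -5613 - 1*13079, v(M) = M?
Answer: -11047998/1799105 ≈ -6.1408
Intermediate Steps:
S = 217
f = -18692 (f = -5613 - 13079 = -18692)
s = -4620 (s = 420*(-11) = -4620)
S/f + 28317/s = 217/(-18692) + 28317/(-4620) = 217*(-1/18692) + 28317*(-1/4620) = -217/18692 - 9439/1540 = -11047998/1799105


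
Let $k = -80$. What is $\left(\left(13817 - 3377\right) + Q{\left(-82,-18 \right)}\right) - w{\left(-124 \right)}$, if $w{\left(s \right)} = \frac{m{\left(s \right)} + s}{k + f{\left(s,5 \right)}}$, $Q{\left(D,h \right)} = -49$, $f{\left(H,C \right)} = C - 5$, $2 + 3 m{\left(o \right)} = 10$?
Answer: $\frac{623369}{60} \approx 10389.0$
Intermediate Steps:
$m{\left(o \right)} = \frac{8}{3}$ ($m{\left(o \right)} = - \frac{2}{3} + \frac{1}{3} \cdot 10 = - \frac{2}{3} + \frac{10}{3} = \frac{8}{3}$)
$f{\left(H,C \right)} = -5 + C$
$w{\left(s \right)} = - \frac{1}{30} - \frac{s}{80}$ ($w{\left(s \right)} = \frac{\frac{8}{3} + s}{-80 + \left(-5 + 5\right)} = \frac{\frac{8}{3} + s}{-80 + 0} = \frac{\frac{8}{3} + s}{-80} = \left(\frac{8}{3} + s\right) \left(- \frac{1}{80}\right) = - \frac{1}{30} - \frac{s}{80}$)
$\left(\left(13817 - 3377\right) + Q{\left(-82,-18 \right)}\right) - w{\left(-124 \right)} = \left(\left(13817 - 3377\right) - 49\right) - \left(- \frac{1}{30} - - \frac{31}{20}\right) = \left(10440 - 49\right) - \left(- \frac{1}{30} + \frac{31}{20}\right) = 10391 - \frac{91}{60} = \frac{623369}{60}$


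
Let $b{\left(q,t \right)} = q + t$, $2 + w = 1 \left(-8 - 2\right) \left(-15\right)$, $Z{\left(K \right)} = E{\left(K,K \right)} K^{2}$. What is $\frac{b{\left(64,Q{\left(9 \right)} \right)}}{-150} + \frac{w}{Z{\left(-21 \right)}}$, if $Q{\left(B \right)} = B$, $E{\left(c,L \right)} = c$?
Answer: $- \frac{232751}{463050} \approx -0.50265$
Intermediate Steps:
$Z{\left(K \right)} = K^{3}$ ($Z{\left(K \right)} = K K^{2} = K^{3}$)
$w = 148$ ($w = -2 + 1 \left(-8 - 2\right) \left(-15\right) = -2 + 1 \left(-10\right) \left(-15\right) = -2 - -150 = -2 + 150 = 148$)
$\frac{b{\left(64,Q{\left(9 \right)} \right)}}{-150} + \frac{w}{Z{\left(-21 \right)}} = \frac{64 + 9}{-150} + \frac{148}{\left(-21\right)^{3}} = 73 \left(- \frac{1}{150}\right) + \frac{148}{-9261} = - \frac{73}{150} + 148 \left(- \frac{1}{9261}\right) = - \frac{73}{150} - \frac{148}{9261} = - \frac{232751}{463050}$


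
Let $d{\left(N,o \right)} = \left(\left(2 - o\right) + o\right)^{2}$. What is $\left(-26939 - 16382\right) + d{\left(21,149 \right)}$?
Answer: $-43317$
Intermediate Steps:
$d{\left(N,o \right)} = 4$ ($d{\left(N,o \right)} = 2^{2} = 4$)
$\left(-26939 - 16382\right) + d{\left(21,149 \right)} = \left(-26939 - 16382\right) + 4 = -43321 + 4 = -43317$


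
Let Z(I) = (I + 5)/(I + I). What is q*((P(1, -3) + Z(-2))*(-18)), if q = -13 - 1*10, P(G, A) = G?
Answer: 207/2 ≈ 103.50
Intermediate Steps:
q = -23 (q = -13 - 10 = -23)
Z(I) = (5 + I)/(2*I) (Z(I) = (5 + I)/((2*I)) = (5 + I)*(1/(2*I)) = (5 + I)/(2*I))
q*((P(1, -3) + Z(-2))*(-18)) = -23*(1 + (½)*(5 - 2)/(-2))*(-18) = -23*(1 + (½)*(-½)*3)*(-18) = -23*(1 - ¾)*(-18) = -23*(-18)/4 = -23*(-9/2) = 207/2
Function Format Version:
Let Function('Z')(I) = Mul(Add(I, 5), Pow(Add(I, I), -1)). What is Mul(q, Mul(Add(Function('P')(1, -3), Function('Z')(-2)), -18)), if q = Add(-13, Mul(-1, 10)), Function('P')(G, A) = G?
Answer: Rational(207, 2) ≈ 103.50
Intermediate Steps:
q = -23 (q = Add(-13, -10) = -23)
Function('Z')(I) = Mul(Rational(1, 2), Pow(I, -1), Add(5, I)) (Function('Z')(I) = Mul(Add(5, I), Pow(Mul(2, I), -1)) = Mul(Add(5, I), Mul(Rational(1, 2), Pow(I, -1))) = Mul(Rational(1, 2), Pow(I, -1), Add(5, I)))
Mul(q, Mul(Add(Function('P')(1, -3), Function('Z')(-2)), -18)) = Mul(-23, Mul(Add(1, Mul(Rational(1, 2), Pow(-2, -1), Add(5, -2))), -18)) = Mul(-23, Mul(Add(1, Mul(Rational(1, 2), Rational(-1, 2), 3)), -18)) = Mul(-23, Mul(Add(1, Rational(-3, 4)), -18)) = Mul(-23, Mul(Rational(1, 4), -18)) = Mul(-23, Rational(-9, 2)) = Rational(207, 2)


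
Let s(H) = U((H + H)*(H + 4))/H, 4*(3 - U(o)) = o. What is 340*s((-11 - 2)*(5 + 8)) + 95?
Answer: 4755485/169 ≈ 28139.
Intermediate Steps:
U(o) = 3 - o/4
s(H) = (3 - H*(4 + H)/2)/H (s(H) = (3 - (H + H)*(H + 4)/4)/H = (3 - 2*H*(4 + H)/4)/H = (3 - H*(4 + H)/2)/H)
340*s((-11 - 2)*(5 + 8)) + 95 = 340*(-2 + 3/(((-11 - 2)*(5 + 8))) - (-11 - 2)*(5 + 8)/2) + 95 = 340*(-2 + 3/((-13*13)) - (-13)*13/2) + 95 = 340*(-2 + 3/(-169) - ½*(-169)) + 95 = 340*(-2 + 3*(-1/169) + 169/2) + 95 = 340*(-2 - 3/169 + 169/2) + 95 = 340*(27879/338) + 95 = 4739430/169 + 95 = 4755485/169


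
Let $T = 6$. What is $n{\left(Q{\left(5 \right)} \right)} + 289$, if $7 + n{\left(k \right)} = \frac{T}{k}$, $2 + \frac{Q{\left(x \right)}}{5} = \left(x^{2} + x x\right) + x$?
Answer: $\frac{74736}{265} \approx 282.02$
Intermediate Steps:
$Q{\left(x \right)} = -10 + 5 x + 10 x^{2}$ ($Q{\left(x \right)} = -10 + 5 \left(\left(x^{2} + x x\right) + x\right) = -10 + 5 \left(\left(x^{2} + x^{2}\right) + x\right) = -10 + 5 \left(2 x^{2} + x\right) = -10 + 5 \left(x + 2 x^{2}\right) = -10 + \left(5 x + 10 x^{2}\right) = -10 + 5 x + 10 x^{2}$)
$n{\left(k \right)} = -7 + \frac{6}{k}$
$n{\left(Q{\left(5 \right)} \right)} + 289 = \left(-7 + \frac{6}{-10 + 5 \cdot 5 + 10 \cdot 5^{2}}\right) + 289 = \left(-7 + \frac{6}{-10 + 25 + 10 \cdot 25}\right) + 289 = \left(-7 + \frac{6}{-10 + 25 + 250}\right) + 289 = \left(-7 + \frac{6}{265}\right) + 289 = - \frac{1849}{265} + 289 = \frac{74736}{265}$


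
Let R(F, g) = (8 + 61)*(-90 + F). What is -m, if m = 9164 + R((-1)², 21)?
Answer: -3023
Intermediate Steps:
R(F, g) = -6210 + 69*F (R(F, g) = 69*(-90 + F) = -6210 + 69*F)
m = 3023 (m = 9164 + (-6210 + 69*(-1)²) = 9164 + (-6210 + 69*1) = 9164 + (-6210 + 69) = 9164 - 6141 = 3023)
-m = -1*3023 = -3023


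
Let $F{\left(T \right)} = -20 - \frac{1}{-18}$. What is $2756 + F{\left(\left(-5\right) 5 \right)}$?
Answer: $\frac{49249}{18} \approx 2736.1$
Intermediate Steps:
$F{\left(T \right)} = - \frac{359}{18}$ ($F{\left(T \right)} = -20 - - \frac{1}{18} = -20 + \frac{1}{18} = - \frac{359}{18}$)
$2756 + F{\left(\left(-5\right) 5 \right)} = 2756 - \frac{359}{18} = \frac{49249}{18}$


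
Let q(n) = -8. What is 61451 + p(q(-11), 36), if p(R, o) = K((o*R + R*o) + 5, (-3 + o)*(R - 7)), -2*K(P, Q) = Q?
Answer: 123397/2 ≈ 61699.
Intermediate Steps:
K(P, Q) = -Q/2
p(R, o) = -(-7 + R)*(-3 + o)/2 (p(R, o) = -(-3 + o)*(R - 7)/2 = -(-3 + o)*(-7 + R)/2 = -(-7 + R)*(-3 + o)/2)
61451 + p(q(-11), 36) = 61451 + (-21/2 + (3/2)*(-8) + (7/2)*36 - 1/2*(-8)*36) = 61451 + (-21/2 - 12 + 126 + 144) = 61451 + 495/2 = 123397/2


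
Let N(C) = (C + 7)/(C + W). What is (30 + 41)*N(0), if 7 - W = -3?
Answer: 497/10 ≈ 49.700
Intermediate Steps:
W = 10 (W = 7 - 1*(-3) = 7 + 3 = 10)
N(C) = (7 + C)/(10 + C) (N(C) = (C + 7)/(C + 10) = (7 + C)/(10 + C))
(30 + 41)*N(0) = (30 + 41)*((7 + 0)/(10 + 0)) = 71*(7/10) = 497/10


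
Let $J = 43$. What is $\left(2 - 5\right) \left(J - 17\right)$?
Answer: $-78$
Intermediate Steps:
$\left(2 - 5\right) \left(J - 17\right) = \left(2 - 5\right) \left(43 - 17\right) = \left(-3\right) 26 = -78$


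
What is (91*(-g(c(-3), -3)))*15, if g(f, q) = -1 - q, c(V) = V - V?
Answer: -2730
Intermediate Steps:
c(V) = 0
(91*(-g(c(-3), -3)))*15 = (91*(-(-1 - 1*(-3))))*15 = (91*(-(-1 + 3)))*15 = (91*(-1*2))*15 = (91*(-2))*15 = -182*15 = -2730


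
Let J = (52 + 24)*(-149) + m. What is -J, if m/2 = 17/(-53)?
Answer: 600206/53 ≈ 11325.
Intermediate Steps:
m = -34/53 (m = 2*(17/(-53)) = 2*(17*(-1/53)) = 2*(-17/53) = -34/53 ≈ -0.64151)
J = -600206/53 (J = (52 + 24)*(-149) - 34/53 = 76*(-149) - 34/53 = -11324 - 34/53 = -600206/53 ≈ -11325.)
-J = -1*(-600206/53) = 600206/53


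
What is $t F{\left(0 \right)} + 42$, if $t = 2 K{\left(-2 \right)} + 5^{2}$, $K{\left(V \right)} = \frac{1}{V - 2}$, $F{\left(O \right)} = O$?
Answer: $42$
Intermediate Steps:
$K{\left(V \right)} = \frac{1}{-2 + V}$
$t = \frac{49}{2}$ ($t = \frac{2}{-2 - 2} + 5^{2} = \frac{2}{-4} + 25 = 2 \left(- \frac{1}{4}\right) + 25 = - \frac{1}{2} + 25 = \frac{49}{2} \approx 24.5$)
$t F{\left(0 \right)} + 42 = \frac{49}{2} \cdot 0 + 42 = 0 + 42 = 42$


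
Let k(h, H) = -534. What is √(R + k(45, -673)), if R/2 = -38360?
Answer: 19*I*√214 ≈ 277.95*I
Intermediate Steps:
R = -76720 (R = 2*(-38360) = -76720)
√(R + k(45, -673)) = √(-76720 - 534) = √(-77254) = 19*I*√214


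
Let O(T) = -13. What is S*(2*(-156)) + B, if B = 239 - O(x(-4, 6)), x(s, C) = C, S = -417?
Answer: 130356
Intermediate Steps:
B = 252 (B = 239 - 1*(-13) = 239 + 13 = 252)
S*(2*(-156)) + B = -834*(-156) + 252 = -417*(-312) + 252 = 130104 + 252 = 130356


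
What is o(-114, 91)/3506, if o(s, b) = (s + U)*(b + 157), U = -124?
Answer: -29512/1753 ≈ -16.835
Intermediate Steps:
o(s, b) = (-124 + s)*(157 + b) (o(s, b) = (s - 124)*(b + 157) = (-124 + s)*(157 + b))
o(-114, 91)/3506 = (-19468 - 124*91 + 157*(-114) + 91*(-114))/3506 = (-19468 - 11284 - 17898 - 10374)*(1/3506) = -59024*1/3506 = -29512/1753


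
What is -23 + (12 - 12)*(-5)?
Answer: -23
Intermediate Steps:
-23 + (12 - 12)*(-5) = -23 + 0*(-5) = -23 + 0 = -23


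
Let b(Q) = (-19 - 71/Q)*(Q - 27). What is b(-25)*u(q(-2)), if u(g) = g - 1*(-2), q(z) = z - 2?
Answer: -42016/25 ≈ -1680.6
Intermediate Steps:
q(z) = -2 + z
b(Q) = (-27 + Q)*(-19 - 71/Q) (b(Q) = (-19 - 71/Q)*(-27 + Q) = (-27 + Q)*(-19 - 71/Q))
u(g) = 2 + g (u(g) = g + 2 = 2 + g)
b(-25)*u(q(-2)) = (442 - 19*(-25) + 1917/(-25))*(2 + (-2 - 2)) = (442 + 475 + 1917*(-1/25))*(2 - 4) = (442 + 475 - 1917/25)*(-2) = (21008/25)*(-2) = -42016/25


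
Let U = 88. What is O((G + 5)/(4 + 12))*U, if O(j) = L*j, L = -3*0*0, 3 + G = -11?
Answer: 0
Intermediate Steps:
G = -14 (G = -3 - 11 = -14)
L = 0 (L = 0*0 = 0)
O(j) = 0 (O(j) = 0*j = 0)
O((G + 5)/(4 + 12))*U = 0*88 = 0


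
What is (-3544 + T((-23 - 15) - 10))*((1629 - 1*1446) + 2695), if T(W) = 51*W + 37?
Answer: -17138490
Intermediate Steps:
T(W) = 37 + 51*W
(-3544 + T((-23 - 15) - 10))*((1629 - 1*1446) + 2695) = (-3544 + (37 + 51*((-23 - 15) - 10)))*((1629 - 1*1446) + 2695) = (-3544 + (37 + 51*(-38 - 10)))*((1629 - 1446) + 2695) = (-3544 + (37 + 51*(-48)))*(183 + 2695) = (-3544 + (37 - 2448))*2878 = (-3544 - 2411)*2878 = -5955*2878 = -17138490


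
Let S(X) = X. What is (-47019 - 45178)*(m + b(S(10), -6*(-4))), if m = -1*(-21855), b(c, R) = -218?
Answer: -1994866489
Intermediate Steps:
m = 21855
(-47019 - 45178)*(m + b(S(10), -6*(-4))) = (-47019 - 45178)*(21855 - 218) = -92197*21637 = -1994866489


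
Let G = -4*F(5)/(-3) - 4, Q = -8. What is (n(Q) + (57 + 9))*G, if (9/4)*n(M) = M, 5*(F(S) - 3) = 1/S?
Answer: 2248/675 ≈ 3.3304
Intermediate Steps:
F(S) = 3 + 1/(5*S)
n(M) = 4*M/9
G = 4/75 (G = -4*(3 + (1/5)/5)/(-3) - 4 = -4*(3 + (1/5)*(1/5))*(-1)/3 - 4 = -4*(3 + 1/25)*(-1)/3 - 4 = -304*(-1)/(25*3) - 4 = -4*(-76/75) - 4 = 304/75 - 4 = 4/75 ≈ 0.053333)
(n(Q) + (57 + 9))*G = ((4/9)*(-8) + (57 + 9))*(4/75) = (-32/9 + 66)*(4/75) = (562/9)*(4/75) = 2248/675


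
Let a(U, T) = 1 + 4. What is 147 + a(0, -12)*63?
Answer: 462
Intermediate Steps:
a(U, T) = 5
147 + a(0, -12)*63 = 147 + 5*63 = 147 + 315 = 462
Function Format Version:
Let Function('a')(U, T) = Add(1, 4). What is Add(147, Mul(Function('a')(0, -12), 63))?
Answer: 462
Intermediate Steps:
Function('a')(U, T) = 5
Add(147, Mul(Function('a')(0, -12), 63)) = Add(147, Mul(5, 63)) = Add(147, 315) = 462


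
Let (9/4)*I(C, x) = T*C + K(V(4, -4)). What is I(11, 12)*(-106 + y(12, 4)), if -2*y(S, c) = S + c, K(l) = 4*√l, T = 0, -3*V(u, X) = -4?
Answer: -1216*√3/9 ≈ -234.02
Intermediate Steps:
V(u, X) = 4/3 (V(u, X) = -⅓*(-4) = 4/3)
y(S, c) = -S/2 - c/2 (y(S, c) = -(S + c)/2 = -S/2 - c/2)
I(C, x) = 32*√3/27 (I(C, x) = 4*(0*C + 4*√(4/3))/9 = 4*(0 + 4*(2*√3/3))/9 = 4*(0 + 8*√3/3)/9 = 4*(8*√3/3)/9 = 32*√3/27)
I(11, 12)*(-106 + y(12, 4)) = (32*√3/27)*(-106 + (-½*12 - ½*4)) = (32*√3/27)*(-106 + (-6 - 2)) = (32*√3/27)*(-106 - 8) = (32*√3/27)*(-114) = -1216*√3/9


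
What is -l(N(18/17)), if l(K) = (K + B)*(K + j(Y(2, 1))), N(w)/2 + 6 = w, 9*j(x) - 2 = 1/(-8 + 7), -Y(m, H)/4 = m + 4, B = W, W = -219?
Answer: -1939015/867 ≈ -2236.5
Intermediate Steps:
B = -219
Y(m, H) = -16 - 4*m (Y(m, H) = -4*(m + 4) = -4*(4 + m) = -16 - 4*m)
j(x) = ⅑ (j(x) = 2/9 + 1/(9*(-8 + 7)) = 2/9 + (⅑)/(-1) = 2/9 + (⅑)*(-1) = 2/9 - ⅑ = ⅑)
N(w) = -12 + 2*w
l(K) = (-219 + K)*(⅑ + K) (l(K) = (K - 219)*(K + ⅑) = (-219 + K)*(⅑ + K))
-l(N(18/17)) = -(-73/3 + (-12 + 2*(18/17))² - 1970*(-12 + 2*(18/17))/9) = -(-73/3 + (-12 + 36/17)² - 1970*(-12 + 36/17)/9) = -(-73/3 + (-168/17)² - 1970/9*(-168/17)) = -(-73/3 + 28224/289 + 110320/51) = -1*1939015/867 = -1939015/867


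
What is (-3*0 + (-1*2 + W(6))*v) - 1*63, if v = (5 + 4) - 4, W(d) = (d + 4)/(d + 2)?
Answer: -267/4 ≈ -66.750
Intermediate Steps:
W(d) = (4 + d)/(2 + d)
v = 5 (v = 9 - 4 = 5)
(-3*0 + (-1*2 + W(6))*v) - 1*63 = (-3*0 + (-1*2 + (4 + 6)/(2 + 6))*5) - 1*63 = (0 + (-2 + 10/8)*5) - 63 = (0 + (-2 + (⅛)*10)*5) - 63 = (0 + (-2 + 5/4)*5) - 63 = (0 - ¾*5) - 63 = (0 - 15/4) - 63 = -15/4 - 63 = -267/4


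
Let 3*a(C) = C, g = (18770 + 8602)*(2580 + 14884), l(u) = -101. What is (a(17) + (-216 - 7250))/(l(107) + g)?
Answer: -22381/1434073521 ≈ -1.5607e-5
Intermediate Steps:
g = 478024608 (g = 27372*17464 = 478024608)
a(C) = C/3
(a(17) + (-216 - 7250))/(l(107) + g) = ((⅓)*17 + (-216 - 7250))/(-101 + 478024608) = (17/3 - 7466)/478024507 = -22381/3*1/478024507 = -22381/1434073521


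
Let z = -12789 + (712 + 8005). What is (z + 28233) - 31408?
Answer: -7247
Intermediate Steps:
z = -4072 (z = -12789 + 8717 = -4072)
(z + 28233) - 31408 = (-4072 + 28233) - 31408 = 24161 - 31408 = -7247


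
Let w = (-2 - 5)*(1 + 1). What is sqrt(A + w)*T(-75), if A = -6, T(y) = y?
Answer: -150*I*sqrt(5) ≈ -335.41*I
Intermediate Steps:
w = -14 (w = -7*2 = -14)
sqrt(A + w)*T(-75) = sqrt(-6 - 14)*(-75) = sqrt(-20)*(-75) = (2*I*sqrt(5))*(-75) = -150*I*sqrt(5)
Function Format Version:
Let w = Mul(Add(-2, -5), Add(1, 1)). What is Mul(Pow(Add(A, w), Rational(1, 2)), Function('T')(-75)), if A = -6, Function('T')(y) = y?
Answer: Mul(-150, I, Pow(5, Rational(1, 2))) ≈ Mul(-335.41, I)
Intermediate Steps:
w = -14 (w = Mul(-7, 2) = -14)
Mul(Pow(Add(A, w), Rational(1, 2)), Function('T')(-75)) = Mul(Pow(Add(-6, -14), Rational(1, 2)), -75) = Mul(Pow(-20, Rational(1, 2)), -75) = Mul(Mul(2, I, Pow(5, Rational(1, 2))), -75) = Mul(-150, I, Pow(5, Rational(1, 2)))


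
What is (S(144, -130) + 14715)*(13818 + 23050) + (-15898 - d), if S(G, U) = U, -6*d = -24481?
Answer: 3226198811/6 ≈ 5.3770e+8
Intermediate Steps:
d = 24481/6 (d = -⅙*(-24481) = 24481/6 ≈ 4080.2)
(S(144, -130) + 14715)*(13818 + 23050) + (-15898 - d) = (-130 + 14715)*(13818 + 23050) + (-15898 - 1*24481/6) = 14585*36868 + (-15898 - 24481/6) = 537719780 - 119869/6 = 3226198811/6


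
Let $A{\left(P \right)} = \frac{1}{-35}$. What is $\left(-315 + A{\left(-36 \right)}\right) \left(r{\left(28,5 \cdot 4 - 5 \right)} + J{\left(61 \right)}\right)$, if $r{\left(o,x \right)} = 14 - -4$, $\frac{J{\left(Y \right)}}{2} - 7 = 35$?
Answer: $- \frac{1124652}{35} \approx -32133.0$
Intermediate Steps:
$J{\left(Y \right)} = 84$ ($J{\left(Y \right)} = 14 + 2 \cdot 35 = 14 + 70 = 84$)
$A{\left(P \right)} = - \frac{1}{35}$
$r{\left(o,x \right)} = 18$ ($r{\left(o,x \right)} = 14 + 4 = 18$)
$\left(-315 + A{\left(-36 \right)}\right) \left(r{\left(28,5 \cdot 4 - 5 \right)} + J{\left(61 \right)}\right) = \left(-315 - \frac{1}{35}\right) \left(18 + 84\right) = \left(- \frac{11026}{35}\right) 102 = - \frac{1124652}{35}$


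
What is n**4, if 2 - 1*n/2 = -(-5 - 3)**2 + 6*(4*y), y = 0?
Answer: 303595776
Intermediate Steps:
n = 132 (n = 4 - 2*(-(-5 - 3)**2 + 6*(4*0)) = 4 - 2*(-1*(-8)**2 + 6*0) = 4 - 2*(-1*64 + 0) = 4 - 2*(-64 + 0) = 4 - 2*(-64) = 4 + 128 = 132)
n**4 = 132**4 = 303595776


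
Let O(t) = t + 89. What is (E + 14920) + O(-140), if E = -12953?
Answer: 1916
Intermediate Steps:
O(t) = 89 + t
(E + 14920) + O(-140) = (-12953 + 14920) + (89 - 140) = 1967 - 51 = 1916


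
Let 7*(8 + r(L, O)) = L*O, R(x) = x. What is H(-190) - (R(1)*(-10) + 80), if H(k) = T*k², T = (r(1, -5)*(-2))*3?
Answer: 13212110/7 ≈ 1.8874e+6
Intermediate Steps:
r(L, O) = -8 + L*O/7 (r(L, O) = -8 + (L*O)/7 = -8 + L*O/7)
T = 366/7 (T = ((-8 + (⅐)*1*(-5))*(-2))*3 = ((-8 - 5/7)*(-2))*3 = -61/7*(-2)*3 = (122/7)*3 = 366/7 ≈ 52.286)
H(k) = 366*k²/7
H(-190) - (R(1)*(-10) + 80) = (366/7)*(-190)² - (1*(-10) + 80) = (366/7)*36100 - (-10 + 80) = 13212600/7 - 1*70 = 13212600/7 - 70 = 13212110/7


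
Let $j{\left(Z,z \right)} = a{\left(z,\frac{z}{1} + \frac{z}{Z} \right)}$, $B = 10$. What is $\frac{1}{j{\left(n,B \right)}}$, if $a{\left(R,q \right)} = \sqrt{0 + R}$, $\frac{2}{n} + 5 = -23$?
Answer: $\frac{\sqrt{10}}{10} \approx 0.31623$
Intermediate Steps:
$n = - \frac{1}{14}$ ($n = \frac{2}{-5 - 23} = \frac{2}{-28} = 2 \left(- \frac{1}{28}\right) = - \frac{1}{14} \approx -0.071429$)
$a{\left(R,q \right)} = \sqrt{R}$
$j{\left(Z,z \right)} = \sqrt{z}$
$\frac{1}{j{\left(n,B \right)}} = \frac{1}{\sqrt{10}} = \frac{\sqrt{10}}{10}$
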